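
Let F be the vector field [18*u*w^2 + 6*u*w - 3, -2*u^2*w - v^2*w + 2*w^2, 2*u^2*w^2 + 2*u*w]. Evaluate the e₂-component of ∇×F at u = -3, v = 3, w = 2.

-190

(∇×F)_2 = ∂F₁/∂w − ∂F₃/∂u
= 36*u*w + 6*u − (4*u*w^2 + 2*w)
= -4*u*w^2 + 36*u*w + 6*u - 2*w
At (-3, 3, 2): -190.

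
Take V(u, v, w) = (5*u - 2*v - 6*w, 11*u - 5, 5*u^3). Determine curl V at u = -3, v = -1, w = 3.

(0, -141, 13)

(∇×V)₁ = ∂V₃/∂v − ∂V₂/∂w = 0
(∇×V)₂ = ∂V₁/∂w − ∂V₃/∂u = -15*u^2 - 6
(∇×V)₃ = ∂V₂/∂u − ∂V₁/∂v = 13
∇×V = (0, -15*u^2 - 6, 13)
At (-3, -1, 3): (0, -141, 13).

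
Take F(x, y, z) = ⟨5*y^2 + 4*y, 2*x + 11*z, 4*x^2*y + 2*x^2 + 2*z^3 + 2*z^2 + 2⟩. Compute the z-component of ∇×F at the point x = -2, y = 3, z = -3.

(∇×F)_3 = ∂F₂/∂x − ∂F₁/∂y
= 2 − (10*y + 4)
= -10*y - 2
At (-2, 3, -3): -32.

-32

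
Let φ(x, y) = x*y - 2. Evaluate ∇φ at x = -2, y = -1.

(-1, -2)

∂φ/∂x = y
∂φ/∂y = x
∇φ = (y, x)
At (-2, -1): (-1, -2).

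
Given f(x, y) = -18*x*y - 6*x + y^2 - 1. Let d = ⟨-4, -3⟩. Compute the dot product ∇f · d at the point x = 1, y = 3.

276

∂f/∂x = -18*y - 6
∂f/∂y = -18*x + 2*y
∇f at (1, 3) = (-60, -12)
∇f · d = (-60)(-4) + (-12)(-3) = 276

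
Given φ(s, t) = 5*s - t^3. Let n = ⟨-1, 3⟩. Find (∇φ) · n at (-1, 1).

-14

∂φ/∂s = 5
∂φ/∂t = -3*t^2
∇φ at (-1, 1) = (5, -3)
∇φ · n = (5)(-1) + (-3)(3) = -14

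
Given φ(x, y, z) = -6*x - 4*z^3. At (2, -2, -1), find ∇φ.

(-6, 0, -12)

∂φ/∂x = -6
∂φ/∂y = 0
∂φ/∂z = -12*z^2
∇φ = (-6, 0, -12*z^2)
At (2, -2, -1): (-6, 0, -12).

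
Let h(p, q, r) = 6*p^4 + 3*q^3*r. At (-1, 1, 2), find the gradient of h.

∂h/∂p = 24*p^3
∂h/∂q = 9*q^2*r
∂h/∂r = 3*q^3
∇h = (24*p^3, 9*q^2*r, 3*q^3)
At (-1, 1, 2): (-24, 18, 3).

(-24, 18, 3)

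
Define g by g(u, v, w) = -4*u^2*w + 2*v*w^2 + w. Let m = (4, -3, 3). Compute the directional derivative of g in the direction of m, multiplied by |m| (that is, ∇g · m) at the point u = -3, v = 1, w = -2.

∂g/∂u = -8*u*w
∂g/∂v = 2*w^2
∂g/∂w = -4*u^2 + 4*v*w + 1
∇g at (-3, 1, -2) = (-48, 8, -43)
∇g · m = (-48)(4) + (8)(-3) + (-43)(3) = -345

-345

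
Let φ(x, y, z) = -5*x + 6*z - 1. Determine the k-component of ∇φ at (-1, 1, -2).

(∇φ)_3 = ∂φ/∂z = 6
At (-1, 1, -2): 6.

6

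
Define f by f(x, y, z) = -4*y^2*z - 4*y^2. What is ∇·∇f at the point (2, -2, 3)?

-32

∂²f/∂x² = 0
∂²f/∂y² = -8*(z + 1)
∂²f/∂z² = 0
∇²f = -8*z - 8
At (2, -2, 3): -32.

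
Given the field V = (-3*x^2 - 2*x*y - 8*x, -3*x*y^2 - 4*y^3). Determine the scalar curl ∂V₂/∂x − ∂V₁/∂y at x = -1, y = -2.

-14

∂V₂/∂x = -3*y^2
∂V₁/∂y = -2*x
Scalar curl = 2*x - 3*y^2
At (-1, -2): -14.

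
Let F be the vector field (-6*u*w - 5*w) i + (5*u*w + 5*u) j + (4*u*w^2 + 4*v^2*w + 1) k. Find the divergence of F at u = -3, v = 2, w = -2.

76

∂F₁/∂u = -6*w
∂F₂/∂v = 0
∂F₃/∂w = 8*u*w + 4*v^2
∇·F = 8*u*w + 4*v^2 - 6*w
At (-3, 2, -2): 76.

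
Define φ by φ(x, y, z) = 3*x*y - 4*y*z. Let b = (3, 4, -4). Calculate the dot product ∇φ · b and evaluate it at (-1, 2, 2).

∂φ/∂x = 3*y
∂φ/∂y = 3*x - 4*z
∂φ/∂z = -4*y
∇φ at (-1, 2, 2) = (6, -11, -8)
∇φ · b = (6)(3) + (-11)(4) + (-8)(-4) = 6

6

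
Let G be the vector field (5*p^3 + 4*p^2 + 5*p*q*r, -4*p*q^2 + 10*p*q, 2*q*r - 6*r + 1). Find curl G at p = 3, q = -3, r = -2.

(-4, -45, -36)

(∇×G)₁ = ∂G₃/∂q − ∂G₂/∂r = 2*r
(∇×G)₂ = ∂G₁/∂r − ∂G₃/∂p = 5*p*q
(∇×G)₃ = ∂G₂/∂p − ∂G₁/∂q = -5*p*r - 4*q^2 + 10*q
∇×G = (2*r, 5*p*q, -5*p*r - 4*q^2 + 10*q)
At (3, -3, -2): (-4, -45, -36).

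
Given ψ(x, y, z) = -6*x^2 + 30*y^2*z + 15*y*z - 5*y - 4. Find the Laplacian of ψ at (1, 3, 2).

∂²ψ/∂x² = -12
∂²ψ/∂y² = 60*z
∂²ψ/∂z² = 0
∇²ψ = 60*z - 12
At (1, 3, 2): 108.

108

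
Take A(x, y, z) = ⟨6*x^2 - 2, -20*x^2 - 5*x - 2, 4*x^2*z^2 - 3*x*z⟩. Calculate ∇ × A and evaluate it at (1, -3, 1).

(0, -5, -45)

(∇×A)₁ = ∂A₃/∂y − ∂A₂/∂z = 0
(∇×A)₂ = ∂A₁/∂z − ∂A₃/∂x = -8*x*z^2 + 3*z
(∇×A)₃ = ∂A₂/∂x − ∂A₁/∂y = -40*x - 5
∇×A = (0, -8*x*z^2 + 3*z, -40*x - 5)
At (1, -3, 1): (0, -5, -45).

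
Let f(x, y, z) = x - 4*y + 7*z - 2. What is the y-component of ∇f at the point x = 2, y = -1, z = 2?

(∇f)_2 = ∂f/∂y = -4
At (2, -1, 2): -4.

-4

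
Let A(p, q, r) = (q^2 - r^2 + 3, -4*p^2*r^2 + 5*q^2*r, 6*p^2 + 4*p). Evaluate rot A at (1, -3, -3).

(-69, -10, -66)

(∇×A)₁ = ∂A₃/∂q − ∂A₂/∂r = 8*p^2*r - 5*q^2
(∇×A)₂ = ∂A₁/∂r − ∂A₃/∂p = -12*p - 2*r - 4
(∇×A)₃ = ∂A₂/∂p − ∂A₁/∂q = -8*p*r^2 - 2*q
∇×A = (8*p^2*r - 5*q^2, -12*p - 2*r - 4, -8*p*r^2 - 2*q)
At (1, -3, -3): (-69, -10, -66).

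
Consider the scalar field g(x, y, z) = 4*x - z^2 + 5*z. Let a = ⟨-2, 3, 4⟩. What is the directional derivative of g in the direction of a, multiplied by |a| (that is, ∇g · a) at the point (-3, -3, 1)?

∂g/∂x = 4
∂g/∂y = 0
∂g/∂z = -2*z + 5
∇g at (-3, -3, 1) = (4, 0, 3)
∇g · a = (4)(-2) + (0)(3) + (3)(4) = 4

4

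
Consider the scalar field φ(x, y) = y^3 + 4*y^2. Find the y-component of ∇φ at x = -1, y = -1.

-5

(∇φ)_2 = ∂φ/∂y = 3*y^2 + 8*y
At (-1, -1): -5.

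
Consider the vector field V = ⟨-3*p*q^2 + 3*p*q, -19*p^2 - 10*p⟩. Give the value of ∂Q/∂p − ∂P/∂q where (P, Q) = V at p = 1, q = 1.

-45

∂V₂/∂p = -38*p - 10
∂V₁/∂q = -6*p*q + 3*p
Scalar curl = 6*p*q - 41*p - 10
At (1, 1): -45.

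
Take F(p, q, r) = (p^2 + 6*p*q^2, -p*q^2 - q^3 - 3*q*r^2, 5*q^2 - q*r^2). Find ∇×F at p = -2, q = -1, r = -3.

(∇×F)₁ = ∂F₃/∂q − ∂F₂/∂r = 6*q*r + 10*q - r^2
(∇×F)₂ = ∂F₁/∂r − ∂F₃/∂p = 0
(∇×F)₃ = ∂F₂/∂p − ∂F₁/∂q = -12*p*q - q^2
∇×F = (6*q*r + 10*q - r^2, 0, -12*p*q - q^2)
At (-2, -1, -3): (-1, 0, -25).

(-1, 0, -25)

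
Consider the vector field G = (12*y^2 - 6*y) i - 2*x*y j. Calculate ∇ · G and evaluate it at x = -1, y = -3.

2

∂G₁/∂x = 0
∂G₂/∂y = -2*x
∇·G = -2*x
At (-1, -3): 2.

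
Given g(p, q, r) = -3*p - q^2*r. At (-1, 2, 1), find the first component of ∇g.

(∇g)_1 = ∂g/∂p = -3
At (-1, 2, 1): -3.

-3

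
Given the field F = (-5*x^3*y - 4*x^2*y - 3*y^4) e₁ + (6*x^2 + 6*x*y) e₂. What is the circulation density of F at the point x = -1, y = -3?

∂F₂/∂x = 12*x + 6*y
∂F₁/∂y = -5*x^3 - 4*x^2 - 12*y^3
Scalar curl = 5*x^3 + 4*x^2 + 12*x + 12*y^3 + 6*y
At (-1, -3): -355.

-355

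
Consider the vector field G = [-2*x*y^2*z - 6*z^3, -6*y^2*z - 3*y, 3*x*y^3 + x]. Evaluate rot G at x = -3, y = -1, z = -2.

(∇×G)₁ = ∂G₃/∂y − ∂G₂/∂z = 9*x*y^2 + 6*y^2
(∇×G)₂ = ∂G₁/∂z − ∂G₃/∂x = -2*x*y^2 - 3*y^3 - 18*z^2 - 1
(∇×G)₃ = ∂G₂/∂x − ∂G₁/∂y = 4*x*y*z
∇×G = (9*x*y^2 + 6*y^2, -2*x*y^2 - 3*y^3 - 18*z^2 - 1, 4*x*y*z)
At (-3, -1, -2): (-21, -64, -24).

(-21, -64, -24)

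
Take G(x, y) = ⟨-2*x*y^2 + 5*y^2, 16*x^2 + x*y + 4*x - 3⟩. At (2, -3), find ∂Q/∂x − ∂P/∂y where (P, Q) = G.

∂G₂/∂x = 32*x + y + 4
∂G₁/∂y = -4*x*y + 10*y
Scalar curl = 4*x*y + 32*x - 9*y + 4
At (2, -3): 71.

71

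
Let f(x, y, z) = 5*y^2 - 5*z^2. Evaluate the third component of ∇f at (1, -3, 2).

-20

(∇f)_3 = ∂f/∂z = -10*z
At (1, -3, 2): -20.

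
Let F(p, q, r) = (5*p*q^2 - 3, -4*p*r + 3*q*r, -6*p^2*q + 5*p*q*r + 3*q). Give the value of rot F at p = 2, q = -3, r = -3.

(∇×F)₁ = ∂F₃/∂q − ∂F₂/∂r = -6*p^2 + 5*p*r + 4*p - 3*q + 3
(∇×F)₂ = ∂F₁/∂r − ∂F₃/∂p = 12*p*q - 5*q*r
(∇×F)₃ = ∂F₂/∂p − ∂F₁/∂q = -10*p*q - 4*r
∇×F = (-6*p^2 + 5*p*r + 4*p - 3*q + 3, 12*p*q - 5*q*r, -10*p*q - 4*r)
At (2, -3, -3): (-34, -117, 72).

(-34, -117, 72)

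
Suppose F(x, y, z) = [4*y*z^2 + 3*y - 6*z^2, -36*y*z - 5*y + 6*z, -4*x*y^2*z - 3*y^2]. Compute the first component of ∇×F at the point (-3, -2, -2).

(∇×F)_1 = ∂F₃/∂y − ∂F₂/∂z
= -8*x*y*z - 6*y − (-36*y + 6)
= -8*x*y*z + 30*y - 6
At (-3, -2, -2): 30.

30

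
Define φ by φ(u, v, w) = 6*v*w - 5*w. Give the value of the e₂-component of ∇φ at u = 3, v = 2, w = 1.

(∇φ)_2 = ∂φ/∂v = 6*w
At (3, 2, 1): 6.

6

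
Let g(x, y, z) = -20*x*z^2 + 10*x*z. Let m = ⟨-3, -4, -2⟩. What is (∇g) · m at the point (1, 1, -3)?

∂g/∂x = -20*z^2 + 10*z
∂g/∂y = 0
∂g/∂z = -40*x*z + 10*x
∇g at (1, 1, -3) = (-210, 0, 130)
∇g · m = (-210)(-3) + (0)(-4) + (130)(-2) = 370

370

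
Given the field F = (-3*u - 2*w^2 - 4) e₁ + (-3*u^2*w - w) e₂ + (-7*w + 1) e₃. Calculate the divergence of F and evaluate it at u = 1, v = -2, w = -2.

∂F₁/∂u = -3
∂F₂/∂v = 0
∂F₃/∂w = -7
∇·F = -10
At (1, -2, -2): -10.

-10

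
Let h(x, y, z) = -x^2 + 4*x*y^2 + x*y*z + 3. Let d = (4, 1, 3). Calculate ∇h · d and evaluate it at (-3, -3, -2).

297

∂h/∂x = -2*x + 4*y^2 + y*z
∂h/∂y = 8*x*y + x*z
∂h/∂z = x*y
∇h at (-3, -3, -2) = (48, 78, 9)
∇h · d = (48)(4) + (78)(1) + (9)(3) = 297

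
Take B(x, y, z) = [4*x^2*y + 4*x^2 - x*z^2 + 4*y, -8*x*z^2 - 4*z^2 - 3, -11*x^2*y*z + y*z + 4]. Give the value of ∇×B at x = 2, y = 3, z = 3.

(-9, 384, -92)

(∇×B)₁ = ∂B₃/∂y − ∂B₂/∂z = -11*x^2*z + 16*x*z + 9*z
(∇×B)₂ = ∂B₁/∂z − ∂B₃/∂x = 22*x*y*z - 2*x*z
(∇×B)₃ = ∂B₂/∂x − ∂B₁/∂y = -4*x^2 - 8*z^2 - 4
∇×B = (-11*x^2*z + 16*x*z + 9*z, 22*x*y*z - 2*x*z, -4*x^2 - 8*z^2 - 4)
At (2, 3, 3): (-9, 384, -92).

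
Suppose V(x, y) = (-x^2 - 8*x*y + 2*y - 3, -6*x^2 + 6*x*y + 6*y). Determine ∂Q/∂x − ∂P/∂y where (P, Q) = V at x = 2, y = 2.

2

∂V₂/∂x = -12*x + 6*y
∂V₁/∂y = -8*x + 2
Scalar curl = -4*x + 6*y - 2
At (2, 2): 2.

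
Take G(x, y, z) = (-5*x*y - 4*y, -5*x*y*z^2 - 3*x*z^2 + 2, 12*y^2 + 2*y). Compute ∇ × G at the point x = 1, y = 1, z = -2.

(-6, 0, -23)

(∇×G)₁ = ∂G₃/∂y − ∂G₂/∂z = 10*x*y*z + 6*x*z + 24*y + 2
(∇×G)₂ = ∂G₁/∂z − ∂G₃/∂x = 0
(∇×G)₃ = ∂G₂/∂x − ∂G₁/∂y = 5*x - 5*y*z^2 - 3*z^2 + 4
∇×G = (10*x*y*z + 6*x*z + 24*y + 2, 0, 5*x - 5*y*z^2 - 3*z^2 + 4)
At (1, 1, -2): (-6, 0, -23).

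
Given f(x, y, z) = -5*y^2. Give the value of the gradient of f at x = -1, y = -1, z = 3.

(0, 10, 0)

∂f/∂x = 0
∂f/∂y = -10*y
∂f/∂z = 0
∇f = (0, -10*y, 0)
At (-1, -1, 3): (0, 10, 0).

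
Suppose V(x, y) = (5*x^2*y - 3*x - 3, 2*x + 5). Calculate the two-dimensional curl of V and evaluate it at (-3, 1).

-43

∂V₂/∂x = 2
∂V₁/∂y = 5*x^2
Scalar curl = -5*x^2 + 2
At (-3, 1): -43.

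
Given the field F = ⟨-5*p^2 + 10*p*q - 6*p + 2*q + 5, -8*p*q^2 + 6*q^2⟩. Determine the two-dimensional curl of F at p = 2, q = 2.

-54

∂F₂/∂p = -8*q^2
∂F₁/∂q = 10*p + 2
Scalar curl = -10*p - 8*q^2 - 2
At (2, 2): -54.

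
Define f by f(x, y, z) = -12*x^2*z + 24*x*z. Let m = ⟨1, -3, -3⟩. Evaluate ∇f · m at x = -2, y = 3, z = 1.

∂f/∂x = -24*x*z + 24*z
∂f/∂y = 0
∂f/∂z = -12*x^2 + 24*x
∇f at (-2, 3, 1) = (72, 0, -96)
∇f · m = (72)(1) + (0)(-3) + (-96)(-3) = 360

360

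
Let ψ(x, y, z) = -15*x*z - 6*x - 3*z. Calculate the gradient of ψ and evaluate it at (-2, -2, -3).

(39, 0, 27)

∂ψ/∂x = -15*z - 6
∂ψ/∂y = 0
∂ψ/∂z = -15*x - 3
∇ψ = (-15*z - 6, 0, -15*x - 3)
At (-2, -2, -3): (39, 0, 27).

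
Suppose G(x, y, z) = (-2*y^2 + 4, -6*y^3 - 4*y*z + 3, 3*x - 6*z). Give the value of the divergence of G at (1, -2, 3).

-90

∂G₁/∂x = 0
∂G₂/∂y = -18*y^2 - 4*z
∂G₃/∂z = -6
∇·G = -18*y^2 - 4*z - 6
At (1, -2, 3): -90.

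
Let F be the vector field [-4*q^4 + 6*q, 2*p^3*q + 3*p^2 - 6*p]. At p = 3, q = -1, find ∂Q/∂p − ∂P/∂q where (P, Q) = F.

∂F₂/∂p = 6*p^2*q + 6*p - 6
∂F₁/∂q = -16*q^3 + 6
Scalar curl = 6*p^2*q + 6*p + 16*q^3 - 12
At (3, -1): -64.

-64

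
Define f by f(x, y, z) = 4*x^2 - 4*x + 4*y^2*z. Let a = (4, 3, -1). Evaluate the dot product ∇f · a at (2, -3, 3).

-204

∂f/∂x = 8*x - 4
∂f/∂y = 8*y*z
∂f/∂z = 4*y^2
∇f at (2, -3, 3) = (12, -72, 36)
∇f · a = (12)(4) + (-72)(3) + (36)(-1) = -204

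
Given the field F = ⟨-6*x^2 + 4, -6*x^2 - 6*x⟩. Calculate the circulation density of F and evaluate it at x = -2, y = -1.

18

∂F₂/∂x = -12*x - 6
∂F₁/∂y = 0
Scalar curl = -12*x - 6
At (-2, -1): 18.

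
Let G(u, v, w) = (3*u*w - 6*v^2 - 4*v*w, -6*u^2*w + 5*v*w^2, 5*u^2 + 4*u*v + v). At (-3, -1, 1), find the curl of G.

(53, 29, 28)

(∇×G)₁ = ∂G₃/∂v − ∂G₂/∂w = 6*u^2 + 4*u - 10*v*w + 1
(∇×G)₂ = ∂G₁/∂w − ∂G₃/∂u = -7*u - 8*v
(∇×G)₃ = ∂G₂/∂u − ∂G₁/∂v = -12*u*w + 12*v + 4*w
∇×G = (6*u^2 + 4*u - 10*v*w + 1, -7*u - 8*v, -12*u*w + 12*v + 4*w)
At (-3, -1, 1): (53, 29, 28).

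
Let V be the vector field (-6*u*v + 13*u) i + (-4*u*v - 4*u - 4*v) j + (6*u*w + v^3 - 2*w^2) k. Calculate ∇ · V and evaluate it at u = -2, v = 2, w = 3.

-19

∂V₁/∂u = -6*v + 13
∂V₂/∂v = -4*u - 4
∂V₃/∂w = 6*u - 4*w
∇·V = 2*u - 6*v - 4*w + 9
At (-2, 2, 3): -19.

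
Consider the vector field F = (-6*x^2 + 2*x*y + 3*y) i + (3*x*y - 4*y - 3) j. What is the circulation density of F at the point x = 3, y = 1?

∂F₂/∂x = 3*y
∂F₁/∂y = 2*x + 3
Scalar curl = -2*x + 3*y - 3
At (3, 1): -6.

-6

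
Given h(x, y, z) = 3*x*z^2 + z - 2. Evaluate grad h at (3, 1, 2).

(12, 0, 37)

∂h/∂x = 3*z^2
∂h/∂y = 0
∂h/∂z = 6*x*z + 1
∇h = (3*z^2, 0, 6*x*z + 1)
At (3, 1, 2): (12, 0, 37).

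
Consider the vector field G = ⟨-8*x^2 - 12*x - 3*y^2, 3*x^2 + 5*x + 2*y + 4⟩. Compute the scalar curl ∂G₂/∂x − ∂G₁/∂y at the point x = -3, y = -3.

-31

∂G₂/∂x = 6*x + 5
∂G₁/∂y = -6*y
Scalar curl = 6*x + 6*y + 5
At (-3, -3): -31.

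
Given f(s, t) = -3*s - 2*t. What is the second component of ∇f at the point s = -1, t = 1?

-2

(∇f)_2 = ∂f/∂t = -2
At (-1, 1): -2.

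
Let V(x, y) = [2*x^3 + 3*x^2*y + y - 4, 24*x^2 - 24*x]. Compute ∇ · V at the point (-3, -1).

72

∂V₁/∂x = 6*x^2 + 6*x*y
∂V₂/∂y = 0
∇·V = 6*x^2 + 6*x*y
At (-3, -1): 72.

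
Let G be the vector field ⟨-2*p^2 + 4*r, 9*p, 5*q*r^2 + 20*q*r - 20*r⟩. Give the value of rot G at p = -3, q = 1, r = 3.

(∇×G)₁ = ∂G₃/∂q − ∂G₂/∂r = 5*r^2 + 20*r
(∇×G)₂ = ∂G₁/∂r − ∂G₃/∂p = 4
(∇×G)₃ = ∂G₂/∂p − ∂G₁/∂q = 9
∇×G = (5*r^2 + 20*r, 4, 9)
At (-3, 1, 3): (105, 4, 9).

(105, 4, 9)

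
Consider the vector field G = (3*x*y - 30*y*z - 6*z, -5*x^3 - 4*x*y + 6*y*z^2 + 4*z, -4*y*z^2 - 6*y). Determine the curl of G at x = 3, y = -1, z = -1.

(-26, 24, -170)

(∇×G)₁ = ∂G₃/∂y − ∂G₂/∂z = -12*y*z - 4*z^2 - 10
(∇×G)₂ = ∂G₁/∂z − ∂G₃/∂x = -30*y - 6
(∇×G)₃ = ∂G₂/∂x − ∂G₁/∂y = -15*x^2 - 3*x - 4*y + 30*z
∇×G = (-12*y*z - 4*z^2 - 10, -30*y - 6, -15*x^2 - 3*x - 4*y + 30*z)
At (3, -1, -1): (-26, 24, -170).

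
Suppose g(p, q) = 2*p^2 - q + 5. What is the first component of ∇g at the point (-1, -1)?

-4

(∇g)_1 = ∂g/∂p = 4*p
At (-1, -1): -4.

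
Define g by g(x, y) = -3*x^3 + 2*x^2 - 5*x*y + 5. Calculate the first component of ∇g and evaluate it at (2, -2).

(∇g)_1 = ∂g/∂x = -9*x^2 + 4*x - 5*y
At (2, -2): -18.

-18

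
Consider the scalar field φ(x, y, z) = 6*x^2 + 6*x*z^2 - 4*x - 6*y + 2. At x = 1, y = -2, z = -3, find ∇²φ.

∂²φ/∂x² = 12
∂²φ/∂y² = 0
∂²φ/∂z² = 12*x
∇²φ = 12*x + 12
At (1, -2, -3): 24.

24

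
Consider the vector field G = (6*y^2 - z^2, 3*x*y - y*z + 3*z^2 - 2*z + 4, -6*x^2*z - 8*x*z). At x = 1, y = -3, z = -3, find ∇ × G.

(17, -54, 27)

(∇×G)₁ = ∂G₃/∂y − ∂G₂/∂z = y - 6*z + 2
(∇×G)₂ = ∂G₁/∂z − ∂G₃/∂x = 12*x*z + 6*z
(∇×G)₃ = ∂G₂/∂x − ∂G₁/∂y = -9*y
∇×G = (y - 6*z + 2, 12*x*z + 6*z, -9*y)
At (1, -3, -3): (17, -54, 27).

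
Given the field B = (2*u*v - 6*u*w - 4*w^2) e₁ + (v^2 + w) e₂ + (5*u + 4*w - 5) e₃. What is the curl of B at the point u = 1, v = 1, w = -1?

(-1, -3, -2)

(∇×B)₁ = ∂B₃/∂v − ∂B₂/∂w = -1
(∇×B)₂ = ∂B₁/∂w − ∂B₃/∂u = -6*u - 8*w - 5
(∇×B)₃ = ∂B₂/∂u − ∂B₁/∂v = -2*u
∇×B = (-1, -6*u - 8*w - 5, -2*u)
At (1, 1, -1): (-1, -3, -2).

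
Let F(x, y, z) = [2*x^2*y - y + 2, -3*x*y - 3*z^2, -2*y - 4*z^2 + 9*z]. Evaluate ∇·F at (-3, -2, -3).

66

∂F₁/∂x = 4*x*y
∂F₂/∂y = -3*x
∂F₃/∂z = -8*z + 9
∇·F = 4*x*y - 3*x - 8*z + 9
At (-3, -2, -3): 66.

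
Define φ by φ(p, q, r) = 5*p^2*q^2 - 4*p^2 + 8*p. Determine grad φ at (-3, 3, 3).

(-238, 270, 0)

∂φ/∂p = 10*p*q^2 - 8*p + 8
∂φ/∂q = 10*p^2*q
∂φ/∂r = 0
∇φ = (10*p*q^2 - 8*p + 8, 10*p^2*q, 0)
At (-3, 3, 3): (-238, 270, 0).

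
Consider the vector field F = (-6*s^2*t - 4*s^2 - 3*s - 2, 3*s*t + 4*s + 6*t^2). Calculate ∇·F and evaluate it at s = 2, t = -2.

11

∂F₁/∂s = -12*s*t - 8*s - 3
∂F₂/∂t = 3*s + 12*t
∇·F = -12*s*t - 5*s + 12*t - 3
At (2, -2): 11.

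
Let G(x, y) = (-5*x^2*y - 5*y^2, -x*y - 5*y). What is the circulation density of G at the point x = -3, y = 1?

54

∂G₂/∂x = -y
∂G₁/∂y = -5*x^2 - 10*y
Scalar curl = 5*x^2 + 9*y
At (-3, 1): 54.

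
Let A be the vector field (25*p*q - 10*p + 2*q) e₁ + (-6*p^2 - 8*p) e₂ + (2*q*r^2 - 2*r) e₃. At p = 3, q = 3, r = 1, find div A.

75

∂A₁/∂p = 25*q - 10
∂A₂/∂q = 0
∂A₃/∂r = 4*q*r - 2
∇·A = 4*q*r + 25*q - 12
At (3, 3, 1): 75.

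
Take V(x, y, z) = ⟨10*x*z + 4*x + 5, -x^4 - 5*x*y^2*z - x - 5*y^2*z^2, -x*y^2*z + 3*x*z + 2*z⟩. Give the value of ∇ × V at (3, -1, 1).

(∇×V)₁ = ∂V₃/∂y − ∂V₂/∂z = 5*x*y^2 - 2*x*y*z + 10*y^2*z
(∇×V)₂ = ∂V₁/∂z − ∂V₃/∂x = 10*x + y^2*z - 3*z
(∇×V)₃ = ∂V₂/∂x − ∂V₁/∂y = -4*x^3 - 5*y^2*z - 1
∇×V = (5*x*y^2 - 2*x*y*z + 10*y^2*z, 10*x + y^2*z - 3*z, -4*x^3 - 5*y^2*z - 1)
At (3, -1, 1): (31, 28, -114).

(31, 28, -114)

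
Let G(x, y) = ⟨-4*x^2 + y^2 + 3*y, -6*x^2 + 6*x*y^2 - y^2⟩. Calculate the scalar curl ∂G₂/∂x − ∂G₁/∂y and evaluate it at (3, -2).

∂G₂/∂x = -12*x + 6*y^2
∂G₁/∂y = 2*y + 3
Scalar curl = -12*x + 6*y^2 - 2*y - 3
At (3, -2): -11.

-11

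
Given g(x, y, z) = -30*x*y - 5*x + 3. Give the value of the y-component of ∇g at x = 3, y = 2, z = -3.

(∇g)_2 = ∂g/∂y = -30*x
At (3, 2, -3): -90.

-90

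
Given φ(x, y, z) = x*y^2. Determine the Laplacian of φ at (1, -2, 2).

2

∂²φ/∂x² = 0
∂²φ/∂y² = 2*x
∂²φ/∂z² = 0
∇²φ = 2*x
At (1, -2, 2): 2.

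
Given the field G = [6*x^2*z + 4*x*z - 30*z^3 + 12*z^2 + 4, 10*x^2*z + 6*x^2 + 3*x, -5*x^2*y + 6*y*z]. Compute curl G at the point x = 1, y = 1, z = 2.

(-3, -292, 55)

(∇×G)₁ = ∂G₃/∂y − ∂G₂/∂z = -15*x^2 + 6*z
(∇×G)₂ = ∂G₁/∂z − ∂G₃/∂x = 6*x^2 + 10*x*y + 4*x - 90*z^2 + 24*z
(∇×G)₃ = ∂G₂/∂x − ∂G₁/∂y = 20*x*z + 12*x + 3
∇×G = (-15*x^2 + 6*z, 6*x^2 + 10*x*y + 4*x - 90*z^2 + 24*z, 20*x*z + 12*x + 3)
At (1, 1, 2): (-3, -292, 55).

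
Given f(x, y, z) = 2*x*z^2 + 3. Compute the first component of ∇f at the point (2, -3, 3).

18

(∇f)_1 = ∂f/∂x = 2*z^2
At (2, -3, 3): 18.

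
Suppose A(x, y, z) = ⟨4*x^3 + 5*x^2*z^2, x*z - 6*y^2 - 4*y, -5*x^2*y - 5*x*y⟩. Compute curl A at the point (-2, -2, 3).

(∇×A)₁ = ∂A₃/∂y − ∂A₂/∂z = -5*x^2 - 6*x
(∇×A)₂ = ∂A₁/∂z − ∂A₃/∂x = 10*x^2*z + 10*x*y + 5*y
(∇×A)₃ = ∂A₂/∂x − ∂A₁/∂y = z
∇×A = (-5*x^2 - 6*x, 10*x^2*z + 10*x*y + 5*y, z)
At (-2, -2, 3): (-8, 150, 3).

(-8, 150, 3)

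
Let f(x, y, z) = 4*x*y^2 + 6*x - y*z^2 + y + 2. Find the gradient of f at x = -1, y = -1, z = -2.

(10, 5, -4)

∂f/∂x = 4*y^2 + 6
∂f/∂y = 8*x*y - z^2 + 1
∂f/∂z = -2*y*z
∇f = (4*y^2 + 6, 8*x*y - z^2 + 1, -2*y*z)
At (-1, -1, -2): (10, 5, -4).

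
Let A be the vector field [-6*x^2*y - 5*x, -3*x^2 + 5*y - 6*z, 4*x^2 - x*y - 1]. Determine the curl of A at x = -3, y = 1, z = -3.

(9, 25, 72)

(∇×A)₁ = ∂A₃/∂y − ∂A₂/∂z = -x + 6
(∇×A)₂ = ∂A₁/∂z − ∂A₃/∂x = -8*x + y
(∇×A)₃ = ∂A₂/∂x − ∂A₁/∂y = 6*x^2 - 6*x
∇×A = (-x + 6, -8*x + y, 6*x^2 - 6*x)
At (-3, 1, -3): (9, 25, 72).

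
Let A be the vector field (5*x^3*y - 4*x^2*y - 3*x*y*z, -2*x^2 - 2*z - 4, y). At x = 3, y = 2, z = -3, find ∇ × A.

(3, -18, -138)

(∇×A)₁ = ∂A₃/∂y − ∂A₂/∂z = 3
(∇×A)₂ = ∂A₁/∂z − ∂A₃/∂x = -3*x*y
(∇×A)₃ = ∂A₂/∂x − ∂A₁/∂y = -5*x^3 + 4*x^2 + 3*x*z - 4*x
∇×A = (3, -3*x*y, -5*x^3 + 4*x^2 + 3*x*z - 4*x)
At (3, 2, -3): (3, -18, -138).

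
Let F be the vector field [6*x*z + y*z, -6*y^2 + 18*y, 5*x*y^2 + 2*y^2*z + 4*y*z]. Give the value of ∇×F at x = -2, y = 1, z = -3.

(∇×F)₁ = ∂F₃/∂y − ∂F₂/∂z = 10*x*y + 4*y*z + 4*z
(∇×F)₂ = ∂F₁/∂z − ∂F₃/∂x = 6*x - 5*y^2 + y
(∇×F)₃ = ∂F₂/∂x − ∂F₁/∂y = -z
∇×F = (10*x*y + 4*y*z + 4*z, 6*x - 5*y^2 + y, -z)
At (-2, 1, -3): (-44, -16, 3).

(-44, -16, 3)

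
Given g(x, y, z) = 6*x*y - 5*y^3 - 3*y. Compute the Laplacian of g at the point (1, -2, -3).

∂²g/∂x² = 0
∂²g/∂y² = -30*y
∂²g/∂z² = 0
∇²g = -30*y
At (1, -2, -3): 60.

60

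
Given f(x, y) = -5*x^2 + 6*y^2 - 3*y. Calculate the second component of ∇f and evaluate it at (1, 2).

21

(∇f)_2 = ∂f/∂y = 12*y - 3
At (1, 2): 21.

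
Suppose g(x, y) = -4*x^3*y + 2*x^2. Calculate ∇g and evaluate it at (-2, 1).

(-56, 32)

∂g/∂x = -12*x^2*y + 4*x
∂g/∂y = -4*x^3
∇g = (-12*x^2*y + 4*x, -4*x^3)
At (-2, 1): (-56, 32).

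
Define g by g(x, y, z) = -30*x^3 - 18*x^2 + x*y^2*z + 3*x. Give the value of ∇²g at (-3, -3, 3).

∂²g/∂x² = -36*(5*x + 1)
∂²g/∂y² = 2*x*z
∂²g/∂z² = 0
∇²g = 2*x*z - 180*x - 36
At (-3, -3, 3): 486.

486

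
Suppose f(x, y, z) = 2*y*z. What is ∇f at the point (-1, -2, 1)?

∂f/∂x = 0
∂f/∂y = 2*z
∂f/∂z = 2*y
∇f = (0, 2*z, 2*y)
At (-1, -2, 1): (0, 2, -4).

(0, 2, -4)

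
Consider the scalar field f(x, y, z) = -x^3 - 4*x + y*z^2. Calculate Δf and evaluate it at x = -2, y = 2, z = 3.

16

∂²f/∂x² = -6*x
∂²f/∂y² = 0
∂²f/∂z² = 2*y
∇²f = -6*x + 2*y
At (-2, 2, 3): 16.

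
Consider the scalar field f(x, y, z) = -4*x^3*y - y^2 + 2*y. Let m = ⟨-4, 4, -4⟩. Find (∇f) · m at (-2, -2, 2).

∂f/∂x = -12*x^2*y
∂f/∂y = -4*x^3 - 2*y + 2
∂f/∂z = 0
∇f at (-2, -2, 2) = (96, 38, 0)
∇f · m = (96)(-4) + (38)(4) + (0)(-4) = -232

-232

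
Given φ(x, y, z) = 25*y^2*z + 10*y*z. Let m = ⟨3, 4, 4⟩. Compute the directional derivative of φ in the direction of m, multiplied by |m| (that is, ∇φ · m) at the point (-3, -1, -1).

∂φ/∂x = 0
∂φ/∂y = 50*y*z + 10*z
∂φ/∂z = 25*y^2 + 10*y
∇φ at (-3, -1, -1) = (0, 40, 15)
∇φ · m = (0)(3) + (40)(4) + (15)(4) = 220

220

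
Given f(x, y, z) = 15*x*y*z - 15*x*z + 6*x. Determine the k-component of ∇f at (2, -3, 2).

(∇f)_3 = ∂f/∂z = 15*x*y - 15*x
At (2, -3, 2): -120.

-120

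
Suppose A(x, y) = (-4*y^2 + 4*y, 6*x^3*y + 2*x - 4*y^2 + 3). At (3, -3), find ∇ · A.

186

∂A₁/∂x = 0
∂A₂/∂y = 6*x^3 - 8*y
∇·A = 6*x^3 - 8*y
At (3, -3): 186.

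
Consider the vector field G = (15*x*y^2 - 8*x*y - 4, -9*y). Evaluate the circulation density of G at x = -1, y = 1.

22

∂G₂/∂x = 0
∂G₁/∂y = 30*x*y - 8*x
Scalar curl = -30*x*y + 8*x
At (-1, 1): 22.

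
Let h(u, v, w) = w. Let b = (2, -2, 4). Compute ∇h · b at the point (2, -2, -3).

4

∂h/∂u = 0
∂h/∂v = 0
∂h/∂w = 1
∇h at (2, -2, -3) = (0, 0, 1)
∇h · b = (0)(2) + (0)(-2) + (1)(4) = 4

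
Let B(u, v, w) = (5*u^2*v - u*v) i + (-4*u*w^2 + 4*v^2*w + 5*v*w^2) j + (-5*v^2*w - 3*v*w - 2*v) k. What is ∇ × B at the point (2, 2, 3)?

(∇×B)₁ = ∂B₃/∂v − ∂B₂/∂w = 8*u*w - 4*v^2 - 20*v*w - 3*w - 2
(∇×B)₂ = ∂B₁/∂w − ∂B₃/∂u = 0
(∇×B)₃ = ∂B₂/∂u − ∂B₁/∂v = -5*u^2 + u - 4*w^2
∇×B = (8*u*w - 4*v^2 - 20*v*w - 3*w - 2, 0, -5*u^2 + u - 4*w^2)
At (2, 2, 3): (-99, 0, -54).

(-99, 0, -54)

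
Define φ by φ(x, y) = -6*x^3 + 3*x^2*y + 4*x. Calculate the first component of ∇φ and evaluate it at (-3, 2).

(∇φ)_1 = ∂φ/∂x = -18*x^2 + 6*x*y + 4
At (-3, 2): -194.

-194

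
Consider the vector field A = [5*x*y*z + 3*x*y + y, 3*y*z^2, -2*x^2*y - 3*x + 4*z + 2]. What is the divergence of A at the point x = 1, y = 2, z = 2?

42

∂A₁/∂x = 5*y*z + 3*y
∂A₂/∂y = 3*z^2
∂A₃/∂z = 4
∇·A = 5*y*z + 3*y + 3*z^2 + 4
At (1, 2, 2): 42.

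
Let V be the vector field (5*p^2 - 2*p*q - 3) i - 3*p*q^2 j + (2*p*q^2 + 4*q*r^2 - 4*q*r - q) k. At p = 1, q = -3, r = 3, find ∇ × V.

(11, -18, -25)

(∇×V)₁ = ∂V₃/∂q − ∂V₂/∂r = 4*p*q + 4*r^2 - 4*r - 1
(∇×V)₂ = ∂V₁/∂r − ∂V₃/∂p = -2*q^2
(∇×V)₃ = ∂V₂/∂p − ∂V₁/∂q = 2*p - 3*q^2
∇×V = (4*p*q + 4*r^2 - 4*r - 1, -2*q^2, 2*p - 3*q^2)
At (1, -3, 3): (11, -18, -25).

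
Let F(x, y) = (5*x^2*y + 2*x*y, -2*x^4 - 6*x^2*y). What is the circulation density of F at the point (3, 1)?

∂F₂/∂x = -8*x^3 - 12*x*y
∂F₁/∂y = 5*x^2 + 2*x
Scalar curl = -8*x^3 - 5*x^2 - 12*x*y - 2*x
At (3, 1): -303.

-303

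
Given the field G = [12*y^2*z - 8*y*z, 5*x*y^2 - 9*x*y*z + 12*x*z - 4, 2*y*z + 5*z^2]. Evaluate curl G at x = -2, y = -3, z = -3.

(72, 132, -312)

(∇×G)₁ = ∂G₃/∂y − ∂G₂/∂z = 9*x*y - 12*x + 2*z
(∇×G)₂ = ∂G₁/∂z − ∂G₃/∂x = 12*y^2 - 8*y
(∇×G)₃ = ∂G₂/∂x − ∂G₁/∂y = 5*y^2 - 33*y*z + 20*z
∇×G = (9*x*y - 12*x + 2*z, 12*y^2 - 8*y, 5*y^2 - 33*y*z + 20*z)
At (-2, -3, -3): (72, 132, -312).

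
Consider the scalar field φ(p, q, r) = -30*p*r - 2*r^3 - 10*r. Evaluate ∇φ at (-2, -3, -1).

∂φ/∂p = -30*r
∂φ/∂q = 0
∂φ/∂r = -30*p - 6*r^2 - 10
∇φ = (-30*r, 0, -30*p - 6*r^2 - 10)
At (-2, -3, -1): (30, 0, 44).

(30, 0, 44)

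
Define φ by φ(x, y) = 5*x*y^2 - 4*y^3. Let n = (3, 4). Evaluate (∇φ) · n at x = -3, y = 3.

∂φ/∂x = 5*y^2
∂φ/∂y = 10*x*y - 12*y^2
∇φ at (-3, 3) = (45, -198)
∇φ · n = (45)(3) + (-198)(4) = -657

-657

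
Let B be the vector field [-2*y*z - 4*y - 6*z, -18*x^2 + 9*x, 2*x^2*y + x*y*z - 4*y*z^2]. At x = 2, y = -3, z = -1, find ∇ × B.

(∇×B)₁ = ∂B₃/∂y − ∂B₂/∂z = 2*x^2 + x*z - 4*z^2
(∇×B)₂ = ∂B₁/∂z − ∂B₃/∂x = -4*x*y - y*z - 2*y - 6
(∇×B)₃ = ∂B₂/∂x − ∂B₁/∂y = -36*x + 2*z + 13
∇×B = (2*x^2 + x*z - 4*z^2, -4*x*y - y*z - 2*y - 6, -36*x + 2*z + 13)
At (2, -3, -1): (2, 21, -61).

(2, 21, -61)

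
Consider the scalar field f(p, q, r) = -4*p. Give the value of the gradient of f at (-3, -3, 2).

(-4, 0, 0)

∂f/∂p = -4
∂f/∂q = 0
∂f/∂r = 0
∇f = (-4, 0, 0)
At (-3, -3, 2): (-4, 0, 0).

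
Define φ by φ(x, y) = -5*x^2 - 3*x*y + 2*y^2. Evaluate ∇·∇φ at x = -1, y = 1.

-6

∂²φ/∂x² = -10
∂²φ/∂y² = 4
∇²φ = -6
At (-1, 1): -6.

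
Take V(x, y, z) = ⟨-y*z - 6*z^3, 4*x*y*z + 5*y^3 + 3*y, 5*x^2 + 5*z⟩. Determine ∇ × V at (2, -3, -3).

(24, -179, 33)

(∇×V)₁ = ∂V₃/∂y − ∂V₂/∂z = -4*x*y
(∇×V)₂ = ∂V₁/∂z − ∂V₃/∂x = -10*x - y - 18*z^2
(∇×V)₃ = ∂V₂/∂x − ∂V₁/∂y = 4*y*z + z
∇×V = (-4*x*y, -10*x - y - 18*z^2, 4*y*z + z)
At (2, -3, -3): (24, -179, 33).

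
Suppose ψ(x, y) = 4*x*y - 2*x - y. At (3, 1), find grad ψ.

∂ψ/∂x = 4*y - 2
∂ψ/∂y = 4*x - 1
∇ψ = (4*y - 2, 4*x - 1)
At (3, 1): (2, 11).

(2, 11)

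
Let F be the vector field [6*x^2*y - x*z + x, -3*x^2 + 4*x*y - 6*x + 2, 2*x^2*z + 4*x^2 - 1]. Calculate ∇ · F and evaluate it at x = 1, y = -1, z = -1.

-4

∂F₁/∂x = 12*x*y - z + 1
∂F₂/∂y = 4*x
∂F₃/∂z = 2*x^2
∇·F = 2*x^2 + 12*x*y + 4*x - z + 1
At (1, -1, -1): -4.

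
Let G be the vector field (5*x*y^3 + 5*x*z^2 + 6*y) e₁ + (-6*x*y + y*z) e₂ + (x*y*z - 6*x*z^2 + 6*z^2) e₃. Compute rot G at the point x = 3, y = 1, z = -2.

(∇×G)₁ = ∂G₃/∂y − ∂G₂/∂z = x*z - y
(∇×G)₂ = ∂G₁/∂z − ∂G₃/∂x = 10*x*z - y*z + 6*z^2
(∇×G)₃ = ∂G₂/∂x − ∂G₁/∂y = -15*x*y^2 - 6*y - 6
∇×G = (x*z - y, 10*x*z - y*z + 6*z^2, -15*x*y^2 - 6*y - 6)
At (3, 1, -2): (-7, -34, -57).

(-7, -34, -57)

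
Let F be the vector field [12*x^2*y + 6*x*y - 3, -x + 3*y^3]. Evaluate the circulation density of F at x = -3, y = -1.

∂F₂/∂x = -1
∂F₁/∂y = 12*x^2 + 6*x
Scalar curl = -12*x^2 - 6*x - 1
At (-3, -1): -91.

-91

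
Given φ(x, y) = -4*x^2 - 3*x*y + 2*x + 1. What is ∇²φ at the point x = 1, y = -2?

∂²φ/∂x² = -8
∂²φ/∂y² = 0
∇²φ = -8
At (1, -2): -8.

-8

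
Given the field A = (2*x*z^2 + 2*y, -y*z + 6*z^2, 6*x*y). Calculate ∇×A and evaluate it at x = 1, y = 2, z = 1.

(-4, -8, -2)

(∇×A)₁ = ∂A₃/∂y − ∂A₂/∂z = 6*x + y - 12*z
(∇×A)₂ = ∂A₁/∂z − ∂A₃/∂x = 4*x*z - 6*y
(∇×A)₃ = ∂A₂/∂x − ∂A₁/∂y = -2
∇×A = (6*x + y - 12*z, 4*x*z - 6*y, -2)
At (1, 2, 1): (-4, -8, -2).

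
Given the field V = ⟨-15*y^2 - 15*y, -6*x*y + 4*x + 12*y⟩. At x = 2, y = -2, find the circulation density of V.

-29

∂V₂/∂x = -6*y + 4
∂V₁/∂y = -30*y - 15
Scalar curl = 24*y + 19
At (2, -2): -29.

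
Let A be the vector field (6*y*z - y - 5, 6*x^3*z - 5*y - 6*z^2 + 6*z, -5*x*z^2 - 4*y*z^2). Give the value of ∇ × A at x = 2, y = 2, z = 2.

(-46, 32, 133)

(∇×A)₁ = ∂A₃/∂y − ∂A₂/∂z = -6*x^3 - 4*z^2 + 12*z - 6
(∇×A)₂ = ∂A₁/∂z − ∂A₃/∂x = 6*y + 5*z^2
(∇×A)₃ = ∂A₂/∂x − ∂A₁/∂y = 18*x^2*z - 6*z + 1
∇×A = (-6*x^3 - 4*z^2 + 12*z - 6, 6*y + 5*z^2, 18*x^2*z - 6*z + 1)
At (2, 2, 2): (-46, 32, 133).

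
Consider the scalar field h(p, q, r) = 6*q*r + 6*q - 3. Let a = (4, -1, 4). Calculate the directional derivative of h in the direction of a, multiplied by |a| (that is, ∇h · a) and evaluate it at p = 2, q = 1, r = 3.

0

∂h/∂p = 0
∂h/∂q = 6*r + 6
∂h/∂r = 6*q
∇h at (2, 1, 3) = (0, 24, 6)
∇h · a = (0)(4) + (24)(-1) + (6)(4) = 0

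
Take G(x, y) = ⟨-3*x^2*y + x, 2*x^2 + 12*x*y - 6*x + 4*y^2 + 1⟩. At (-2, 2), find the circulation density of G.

22

∂G₂/∂x = 4*x + 12*y - 6
∂G₁/∂y = -3*x^2
Scalar curl = 3*x^2 + 4*x + 12*y - 6
At (-2, 2): 22.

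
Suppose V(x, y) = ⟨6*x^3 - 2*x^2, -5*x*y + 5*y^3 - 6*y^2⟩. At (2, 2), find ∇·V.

90

∂V₁/∂x = 18*x^2 - 4*x
∂V₂/∂y = -5*x + 15*y^2 - 12*y
∇·V = 18*x^2 - 9*x + 15*y^2 - 12*y
At (2, 2): 90.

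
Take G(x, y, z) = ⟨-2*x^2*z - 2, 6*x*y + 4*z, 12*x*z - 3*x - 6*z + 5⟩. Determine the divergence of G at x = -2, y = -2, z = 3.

-18

∂G₁/∂x = -4*x*z
∂G₂/∂y = 6*x
∂G₃/∂z = 12*x - 6
∇·G = -4*x*z + 18*x - 6
At (-2, -2, 3): -18.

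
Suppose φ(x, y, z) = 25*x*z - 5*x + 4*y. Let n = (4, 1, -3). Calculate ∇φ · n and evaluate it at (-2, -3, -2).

∂φ/∂x = 25*z - 5
∂φ/∂y = 4
∂φ/∂z = 25*x
∇φ at (-2, -3, -2) = (-55, 4, -50)
∇φ · n = (-55)(4) + (4)(1) + (-50)(-3) = -66

-66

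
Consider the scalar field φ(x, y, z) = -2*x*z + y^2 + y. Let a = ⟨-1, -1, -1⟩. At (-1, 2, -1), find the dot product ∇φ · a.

∂φ/∂x = -2*z
∂φ/∂y = 2*y + 1
∂φ/∂z = -2*x
∇φ at (-1, 2, -1) = (2, 5, 2)
∇φ · a = (2)(-1) + (5)(-1) + (2)(-1) = -9

-9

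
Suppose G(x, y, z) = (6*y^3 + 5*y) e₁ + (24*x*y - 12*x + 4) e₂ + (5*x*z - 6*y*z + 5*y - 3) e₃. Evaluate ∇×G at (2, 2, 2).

(∇×G)₁ = ∂G₃/∂y − ∂G₂/∂z = -6*z + 5
(∇×G)₂ = ∂G₁/∂z − ∂G₃/∂x = -5*z
(∇×G)₃ = ∂G₂/∂x − ∂G₁/∂y = -18*y^2 + 24*y - 17
∇×G = (-6*z + 5, -5*z, -18*y^2 + 24*y - 17)
At (2, 2, 2): (-7, -10, -41).

(-7, -10, -41)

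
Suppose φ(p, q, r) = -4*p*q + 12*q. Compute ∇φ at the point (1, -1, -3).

∂φ/∂p = -4*q
∂φ/∂q = -4*p + 12
∂φ/∂r = 0
∇φ = (-4*q, -4*p + 12, 0)
At (1, -1, -3): (4, 8, 0).

(4, 8, 0)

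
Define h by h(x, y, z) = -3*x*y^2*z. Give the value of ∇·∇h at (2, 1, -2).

24

∂²h/∂x² = 0
∂²h/∂y² = -6*x*z
∂²h/∂z² = 0
∇²h = -6*x*z
At (2, 1, -2): 24.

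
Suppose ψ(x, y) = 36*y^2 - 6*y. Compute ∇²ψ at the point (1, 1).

72

∂²ψ/∂x² = 0
∂²ψ/∂y² = 72
∇²ψ = 72
At (1, 1): 72.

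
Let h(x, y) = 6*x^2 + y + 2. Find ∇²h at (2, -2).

12

∂²h/∂x² = 12
∂²h/∂y² = 0
∇²h = 12
At (2, -2): 12.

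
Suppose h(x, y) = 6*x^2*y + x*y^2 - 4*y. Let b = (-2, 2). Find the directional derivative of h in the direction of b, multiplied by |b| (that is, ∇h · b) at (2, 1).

-2

∂h/∂x = 12*x*y + y^2
∂h/∂y = 6*x^2 + 2*x*y - 4
∇h at (2, 1) = (25, 24)
∇h · b = (25)(-2) + (24)(2) = -2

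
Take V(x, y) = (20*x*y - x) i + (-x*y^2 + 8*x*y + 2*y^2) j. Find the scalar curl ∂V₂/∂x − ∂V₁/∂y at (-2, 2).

52

∂V₂/∂x = -y^2 + 8*y
∂V₁/∂y = 20*x
Scalar curl = -20*x - y^2 + 8*y
At (-2, 2): 52.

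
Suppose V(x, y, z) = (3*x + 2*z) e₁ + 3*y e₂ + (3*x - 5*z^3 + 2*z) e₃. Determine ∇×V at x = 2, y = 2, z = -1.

(∇×V)₁ = ∂V₃/∂y − ∂V₂/∂z = 0
(∇×V)₂ = ∂V₁/∂z − ∂V₃/∂x = -1
(∇×V)₃ = ∂V₂/∂x − ∂V₁/∂y = 0
∇×V = (0, -1, 0)
At (2, 2, -1): (0, -1, 0).

(0, -1, 0)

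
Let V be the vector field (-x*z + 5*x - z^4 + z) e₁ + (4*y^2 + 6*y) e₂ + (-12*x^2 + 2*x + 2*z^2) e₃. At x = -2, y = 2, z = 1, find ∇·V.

∂V₁/∂x = -z + 5
∂V₂/∂y = 8*y + 6
∂V₃/∂z = 4*z
∇·V = 8*y + 3*z + 11
At (-2, 2, 1): 30.

30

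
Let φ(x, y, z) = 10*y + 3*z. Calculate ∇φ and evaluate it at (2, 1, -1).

(0, 10, 3)

∂φ/∂x = 0
∂φ/∂y = 10
∂φ/∂z = 3
∇φ = (0, 10, 3)
At (2, 1, -1): (0, 10, 3).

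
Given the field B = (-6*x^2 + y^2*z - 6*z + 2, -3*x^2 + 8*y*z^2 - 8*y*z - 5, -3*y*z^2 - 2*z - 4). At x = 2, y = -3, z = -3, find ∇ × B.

(∇×B)₁ = ∂B₃/∂y − ∂B₂/∂z = -16*y*z + 8*y - 3*z^2
(∇×B)₂ = ∂B₁/∂z − ∂B₃/∂x = y^2 - 6
(∇×B)₃ = ∂B₂/∂x − ∂B₁/∂y = -6*x - 2*y*z
∇×B = (-16*y*z + 8*y - 3*z^2, y^2 - 6, -6*x - 2*y*z)
At (2, -3, -3): (-195, 3, -30).

(-195, 3, -30)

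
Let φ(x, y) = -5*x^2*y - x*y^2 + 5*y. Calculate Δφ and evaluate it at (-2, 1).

∂²φ/∂x² = -10*y
∂²φ/∂y² = -2*x
∇²φ = -2*x - 10*y
At (-2, 1): -6.

-6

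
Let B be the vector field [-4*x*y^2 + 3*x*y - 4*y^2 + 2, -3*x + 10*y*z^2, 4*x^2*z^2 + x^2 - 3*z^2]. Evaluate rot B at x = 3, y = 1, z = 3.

(∇×B)₁ = ∂B₃/∂y − ∂B₂/∂z = -20*y*z
(∇×B)₂ = ∂B₁/∂z − ∂B₃/∂x = -8*x*z^2 - 2*x
(∇×B)₃ = ∂B₂/∂x − ∂B₁/∂y = 8*x*y - 3*x + 8*y - 3
∇×B = (-20*y*z, -8*x*z^2 - 2*x, 8*x*y - 3*x + 8*y - 3)
At (3, 1, 3): (-60, -222, 20).

(-60, -222, 20)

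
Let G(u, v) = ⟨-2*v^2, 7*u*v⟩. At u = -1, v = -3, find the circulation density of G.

∂G₂/∂u = 7*v
∂G₁/∂v = -4*v
Scalar curl = 11*v
At (-1, -3): -33.

-33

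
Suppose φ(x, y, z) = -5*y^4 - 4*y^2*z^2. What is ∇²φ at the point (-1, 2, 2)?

∂²φ/∂x² = 0
∂²φ/∂y² = -4*(15*y^2 + 2*z^2)
∂²φ/∂z² = -8*y^2
∇²φ = -68*y^2 - 8*z^2
At (-1, 2, 2): -304.

-304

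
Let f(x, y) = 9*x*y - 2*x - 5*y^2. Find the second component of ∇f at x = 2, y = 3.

-12

(∇f)_2 = ∂f/∂y = 9*x - 10*y
At (2, 3): -12.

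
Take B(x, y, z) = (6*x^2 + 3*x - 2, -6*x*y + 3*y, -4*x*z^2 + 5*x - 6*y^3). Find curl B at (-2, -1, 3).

(∇×B)₁ = ∂B₃/∂y − ∂B₂/∂z = -18*y^2
(∇×B)₂ = ∂B₁/∂z − ∂B₃/∂x = 4*z^2 - 5
(∇×B)₃ = ∂B₂/∂x − ∂B₁/∂y = -6*y
∇×B = (-18*y^2, 4*z^2 - 5, -6*y)
At (-2, -1, 3): (-18, 31, 6).

(-18, 31, 6)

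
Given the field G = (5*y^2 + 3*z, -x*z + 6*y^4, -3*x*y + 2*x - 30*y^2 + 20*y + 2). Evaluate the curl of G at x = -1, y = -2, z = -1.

(∇×G)₁ = ∂G₃/∂y − ∂G₂/∂z = -2*x - 60*y + 20
(∇×G)₂ = ∂G₁/∂z − ∂G₃/∂x = 3*y + 1
(∇×G)₃ = ∂G₂/∂x − ∂G₁/∂y = -10*y - z
∇×G = (-2*x - 60*y + 20, 3*y + 1, -10*y - z)
At (-1, -2, -1): (142, -5, 21).

(142, -5, 21)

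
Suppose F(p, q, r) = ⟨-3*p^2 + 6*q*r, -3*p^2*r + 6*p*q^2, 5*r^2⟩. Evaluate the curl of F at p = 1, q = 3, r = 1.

(∇×F)₁ = ∂F₃/∂q − ∂F₂/∂r = 3*p^2
(∇×F)₂ = ∂F₁/∂r − ∂F₃/∂p = 6*q
(∇×F)₃ = ∂F₂/∂p − ∂F₁/∂q = -6*p*r + 6*q^2 - 6*r
∇×F = (3*p^2, 6*q, -6*p*r + 6*q^2 - 6*r)
At (1, 3, 1): (3, 18, 42).

(3, 18, 42)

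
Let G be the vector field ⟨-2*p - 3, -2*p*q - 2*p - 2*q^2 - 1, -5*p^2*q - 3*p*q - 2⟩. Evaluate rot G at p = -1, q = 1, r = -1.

(∇×G)₁ = ∂G₃/∂q − ∂G₂/∂r = -5*p^2 - 3*p
(∇×G)₂ = ∂G₁/∂r − ∂G₃/∂p = 10*p*q + 3*q
(∇×G)₃ = ∂G₂/∂p − ∂G₁/∂q = -2*q - 2
∇×G = (-5*p^2 - 3*p, 10*p*q + 3*q, -2*q - 2)
At (-1, 1, -1): (-2, -7, -4).

(-2, -7, -4)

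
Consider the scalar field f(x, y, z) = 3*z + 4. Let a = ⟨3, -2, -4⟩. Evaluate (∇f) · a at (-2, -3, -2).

∂f/∂x = 0
∂f/∂y = 0
∂f/∂z = 3
∇f at (-2, -3, -2) = (0, 0, 3)
∇f · a = (0)(3) + (0)(-2) + (3)(-4) = -12

-12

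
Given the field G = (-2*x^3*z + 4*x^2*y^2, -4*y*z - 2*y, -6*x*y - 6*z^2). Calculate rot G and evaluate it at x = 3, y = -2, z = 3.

(∇×G)₁ = ∂G₃/∂y − ∂G₂/∂z = -6*x + 4*y
(∇×G)₂ = ∂G₁/∂z − ∂G₃/∂x = -2*x^3 + 6*y
(∇×G)₃ = ∂G₂/∂x − ∂G₁/∂y = -8*x^2*y
∇×G = (-6*x + 4*y, -2*x^3 + 6*y, -8*x^2*y)
At (3, -2, 3): (-26, -66, 144).

(-26, -66, 144)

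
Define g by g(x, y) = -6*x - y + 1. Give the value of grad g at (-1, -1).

∂g/∂x = -6
∂g/∂y = -1
∇g = (-6, -1)
At (-1, -1): (-6, -1).

(-6, -1)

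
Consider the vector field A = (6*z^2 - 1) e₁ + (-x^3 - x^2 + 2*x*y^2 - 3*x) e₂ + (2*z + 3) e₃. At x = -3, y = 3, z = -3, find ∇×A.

(∇×A)₁ = ∂A₃/∂y − ∂A₂/∂z = 0
(∇×A)₂ = ∂A₁/∂z − ∂A₃/∂x = 12*z
(∇×A)₃ = ∂A₂/∂x − ∂A₁/∂y = -3*x^2 - 2*x + 2*y^2 - 3
∇×A = (0, 12*z, -3*x^2 - 2*x + 2*y^2 - 3)
At (-3, 3, -3): (0, -36, -6).

(0, -36, -6)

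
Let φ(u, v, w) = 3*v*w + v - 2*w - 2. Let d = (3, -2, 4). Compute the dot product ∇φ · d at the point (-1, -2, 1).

∂φ/∂u = 0
∂φ/∂v = 3*w + 1
∂φ/∂w = 3*v - 2
∇φ at (-1, -2, 1) = (0, 4, -8)
∇φ · d = (0)(3) + (4)(-2) + (-8)(4) = -40

-40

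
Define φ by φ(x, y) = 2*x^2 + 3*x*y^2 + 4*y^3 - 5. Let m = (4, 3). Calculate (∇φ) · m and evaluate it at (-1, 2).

∂φ/∂x = 4*x + 3*y^2
∂φ/∂y = 6*x*y + 12*y^2
∇φ at (-1, 2) = (8, 36)
∇φ · m = (8)(4) + (36)(3) = 140

140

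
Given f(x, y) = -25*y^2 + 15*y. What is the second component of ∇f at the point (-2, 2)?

-85

(∇f)_2 = ∂f/∂y = -50*y + 15
At (-2, 2): -85.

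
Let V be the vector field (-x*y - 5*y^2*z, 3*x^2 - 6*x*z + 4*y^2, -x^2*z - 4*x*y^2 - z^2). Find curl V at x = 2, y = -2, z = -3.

(∇×V)₁ = ∂V₃/∂y − ∂V₂/∂z = -8*x*y + 6*x
(∇×V)₂ = ∂V₁/∂z − ∂V₃/∂x = 2*x*z - y^2
(∇×V)₃ = ∂V₂/∂x − ∂V₁/∂y = 7*x + 10*y*z - 6*z
∇×V = (-8*x*y + 6*x, 2*x*z - y^2, 7*x + 10*y*z - 6*z)
At (2, -2, -3): (44, -16, 92).

(44, -16, 92)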